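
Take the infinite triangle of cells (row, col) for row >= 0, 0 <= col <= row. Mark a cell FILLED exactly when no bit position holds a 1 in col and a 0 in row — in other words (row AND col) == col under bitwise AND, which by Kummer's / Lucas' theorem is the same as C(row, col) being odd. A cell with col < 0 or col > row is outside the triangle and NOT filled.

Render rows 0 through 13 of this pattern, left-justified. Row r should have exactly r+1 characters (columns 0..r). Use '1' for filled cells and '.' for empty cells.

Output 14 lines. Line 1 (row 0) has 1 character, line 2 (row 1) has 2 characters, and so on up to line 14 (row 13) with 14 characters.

Answer: 1
11
1.1
1111
1...1
11..11
1.1.1.1
11111111
1.......1
11......11
1.1.....1.1
1111....1111
1...1...1...1
11..11..11..11

Derivation:
r0=0: 1
r1=1: 11
r2=10: 1.1
r3=11: 1111
r4=100: 1...1
r5=101: 11..11
r6=110: 1.1.1.1
r7=111: 11111111
r8=1000: 1.......1
r9=1001: 11......11
r10=1010: 1.1.....1.1
r11=1011: 1111....1111
r12=1100: 1...1...1...1
r13=1101: 11..11..11..11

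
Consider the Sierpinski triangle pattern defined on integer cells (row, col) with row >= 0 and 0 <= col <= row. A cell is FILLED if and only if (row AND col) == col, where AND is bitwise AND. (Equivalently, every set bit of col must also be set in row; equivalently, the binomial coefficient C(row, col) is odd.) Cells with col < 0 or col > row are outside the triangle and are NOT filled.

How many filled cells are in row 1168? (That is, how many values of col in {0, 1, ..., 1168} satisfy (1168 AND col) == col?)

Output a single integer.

Answer: 8

Derivation:
1168 in binary = 10010010000
popcount(1168) = number of 1-bits in 10010010000 = 3
A col c satisfies (1168 AND c) == c iff every set bit of c is also set in 1168; each of the 3 set bits of 1168 can independently be on or off in c.
count = 2^3 = 8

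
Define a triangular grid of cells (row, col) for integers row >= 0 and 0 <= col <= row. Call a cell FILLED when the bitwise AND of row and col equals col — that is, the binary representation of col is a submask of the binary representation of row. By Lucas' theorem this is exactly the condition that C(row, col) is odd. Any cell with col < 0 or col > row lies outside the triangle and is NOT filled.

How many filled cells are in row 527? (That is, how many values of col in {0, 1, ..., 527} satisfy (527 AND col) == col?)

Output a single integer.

527 in binary = 1000001111
popcount(527) = number of 1-bits in 1000001111 = 5
A col c satisfies (527 AND c) == c iff every set bit of c is also set in 527; each of the 5 set bits of 527 can independently be on or off in c.
count = 2^5 = 32

Answer: 32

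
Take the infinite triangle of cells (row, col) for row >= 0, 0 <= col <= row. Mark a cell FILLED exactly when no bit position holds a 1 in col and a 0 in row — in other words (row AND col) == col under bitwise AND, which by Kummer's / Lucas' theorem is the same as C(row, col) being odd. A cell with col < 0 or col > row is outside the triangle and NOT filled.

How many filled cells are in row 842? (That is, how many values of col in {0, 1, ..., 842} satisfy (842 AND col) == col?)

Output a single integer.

Answer: 32

Derivation:
842 in binary = 1101001010
popcount(842) = number of 1-bits in 1101001010 = 5
A col c satisfies (842 AND c) == c iff every set bit of c is also set in 842; each of the 5 set bits of 842 can independently be on or off in c.
count = 2^5 = 32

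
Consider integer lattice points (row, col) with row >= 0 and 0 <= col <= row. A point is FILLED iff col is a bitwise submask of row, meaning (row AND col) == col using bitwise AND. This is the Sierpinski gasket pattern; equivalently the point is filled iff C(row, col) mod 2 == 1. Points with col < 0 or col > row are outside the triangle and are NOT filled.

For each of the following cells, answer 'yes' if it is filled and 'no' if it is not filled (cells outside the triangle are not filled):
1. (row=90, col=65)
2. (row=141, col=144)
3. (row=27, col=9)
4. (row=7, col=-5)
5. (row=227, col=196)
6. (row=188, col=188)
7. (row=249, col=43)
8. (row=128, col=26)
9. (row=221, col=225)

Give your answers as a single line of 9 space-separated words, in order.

(90,65): row=0b1011010, col=0b1000001, row AND col = 0b1000000 = 64; 64 != 65 -> empty
(141,144): col outside [0, 141] -> not filled
(27,9): row=0b11011, col=0b1001, row AND col = 0b1001 = 9; 9 == 9 -> filled
(7,-5): col outside [0, 7] -> not filled
(227,196): row=0b11100011, col=0b11000100, row AND col = 0b11000000 = 192; 192 != 196 -> empty
(188,188): row=0b10111100, col=0b10111100, row AND col = 0b10111100 = 188; 188 == 188 -> filled
(249,43): row=0b11111001, col=0b101011, row AND col = 0b101001 = 41; 41 != 43 -> empty
(128,26): row=0b10000000, col=0b11010, row AND col = 0b0 = 0; 0 != 26 -> empty
(221,225): col outside [0, 221] -> not filled

Answer: no no yes no no yes no no no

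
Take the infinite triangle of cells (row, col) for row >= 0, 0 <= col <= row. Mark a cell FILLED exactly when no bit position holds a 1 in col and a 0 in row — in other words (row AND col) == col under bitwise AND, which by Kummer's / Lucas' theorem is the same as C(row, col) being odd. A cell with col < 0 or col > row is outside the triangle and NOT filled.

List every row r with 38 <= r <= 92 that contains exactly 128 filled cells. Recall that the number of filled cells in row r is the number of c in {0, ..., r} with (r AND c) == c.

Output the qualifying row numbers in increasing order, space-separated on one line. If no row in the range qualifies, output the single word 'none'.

Answer: none

Derivation:
Row r has 2^popcount(r) filled cells, so we need popcount(r) = log2(128) = 7.
Scan r = 38..92 and keep those with exactly 7 one-bits:
r=38=100110 popcount=3 -> skip
r=39=100111 popcount=4 -> skip
r=40=101000 popcount=2 -> skip
r=41=101001 popcount=3 -> skip
r=42=101010 popcount=3 -> skip
r=43=101011 popcount=4 -> skip
r=44=101100 popcount=3 -> skip
r=45=101101 popcount=4 -> skip
r=46=101110 popcount=4 -> skip
r=47=101111 popcount=5 -> skip
r=48=110000 popcount=2 -> skip
r=49=110001 popcount=3 -> skip
r=50=110010 popcount=3 -> skip
r=51=110011 popcount=4 -> skip
r=52=110100 popcount=3 -> skip
r=53=110101 popcount=4 -> skip
r=54=110110 popcount=4 -> skip
r=55=110111 popcount=5 -> skip
r=56=111000 popcount=3 -> skip
r=57=111001 popcount=4 -> skip
r=58=111010 popcount=4 -> skip
r=59=111011 popcount=5 -> skip
r=60=111100 popcount=4 -> skip
r=61=111101 popcount=5 -> skip
r=62=111110 popcount=5 -> skip
r=63=111111 popcount=6 -> skip
r=64=1000000 popcount=1 -> skip
r=65=1000001 popcount=2 -> skip
r=66=1000010 popcount=2 -> skip
r=67=1000011 popcount=3 -> skip
r=68=1000100 popcount=2 -> skip
r=69=1000101 popcount=3 -> skip
r=70=1000110 popcount=3 -> skip
r=71=1000111 popcount=4 -> skip
r=72=1001000 popcount=2 -> skip
r=73=1001001 popcount=3 -> skip
r=74=1001010 popcount=3 -> skip
r=75=1001011 popcount=4 -> skip
r=76=1001100 popcount=3 -> skip
r=77=1001101 popcount=4 -> skip
r=78=1001110 popcount=4 -> skip
r=79=1001111 popcount=5 -> skip
r=80=1010000 popcount=2 -> skip
r=81=1010001 popcount=3 -> skip
r=82=1010010 popcount=3 -> skip
r=83=1010011 popcount=4 -> skip
r=84=1010100 popcount=3 -> skip
r=85=1010101 popcount=4 -> skip
r=86=1010110 popcount=4 -> skip
r=87=1010111 popcount=5 -> skip
r=88=1011000 popcount=3 -> skip
r=89=1011001 popcount=4 -> skip
r=90=1011010 popcount=4 -> skip
r=91=1011011 popcount=5 -> skip
r=92=1011100 popcount=4 -> skip
Kept rows: none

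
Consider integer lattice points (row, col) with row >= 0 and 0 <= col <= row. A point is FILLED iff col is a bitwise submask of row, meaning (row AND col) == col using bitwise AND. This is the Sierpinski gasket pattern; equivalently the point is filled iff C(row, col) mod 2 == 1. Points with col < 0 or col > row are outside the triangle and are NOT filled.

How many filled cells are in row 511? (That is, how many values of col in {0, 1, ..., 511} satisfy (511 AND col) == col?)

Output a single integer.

Answer: 512

Derivation:
511 in binary = 111111111
popcount(511) = number of 1-bits in 111111111 = 9
A col c satisfies (511 AND c) == c iff every set bit of c is also set in 511; each of the 9 set bits of 511 can independently be on or off in c.
count = 2^9 = 512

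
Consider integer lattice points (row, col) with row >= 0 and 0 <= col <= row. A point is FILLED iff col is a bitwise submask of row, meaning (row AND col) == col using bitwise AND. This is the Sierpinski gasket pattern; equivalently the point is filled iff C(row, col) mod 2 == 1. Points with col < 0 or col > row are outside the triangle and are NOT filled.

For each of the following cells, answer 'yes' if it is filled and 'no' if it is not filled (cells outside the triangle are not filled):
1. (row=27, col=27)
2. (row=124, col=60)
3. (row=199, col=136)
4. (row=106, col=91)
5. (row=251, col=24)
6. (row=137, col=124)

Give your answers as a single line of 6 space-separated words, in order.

(27,27): row=0b11011, col=0b11011, row AND col = 0b11011 = 27; 27 == 27 -> filled
(124,60): row=0b1111100, col=0b111100, row AND col = 0b111100 = 60; 60 == 60 -> filled
(199,136): row=0b11000111, col=0b10001000, row AND col = 0b10000000 = 128; 128 != 136 -> empty
(106,91): row=0b1101010, col=0b1011011, row AND col = 0b1001010 = 74; 74 != 91 -> empty
(251,24): row=0b11111011, col=0b11000, row AND col = 0b11000 = 24; 24 == 24 -> filled
(137,124): row=0b10001001, col=0b1111100, row AND col = 0b1000 = 8; 8 != 124 -> empty

Answer: yes yes no no yes no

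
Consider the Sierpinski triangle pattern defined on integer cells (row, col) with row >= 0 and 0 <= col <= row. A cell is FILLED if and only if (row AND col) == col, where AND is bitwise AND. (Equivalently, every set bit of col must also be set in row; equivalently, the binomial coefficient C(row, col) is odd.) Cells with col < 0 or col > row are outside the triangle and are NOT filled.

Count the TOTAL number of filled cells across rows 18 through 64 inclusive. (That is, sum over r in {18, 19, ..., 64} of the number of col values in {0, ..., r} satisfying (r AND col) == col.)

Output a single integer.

r18=10010 pc2: +4 =4
r19=10011 pc3: +8 =12
r20=10100 pc2: +4 =16
r21=10101 pc3: +8 =24
r22=10110 pc3: +8 =32
r23=10111 pc4: +16 =48
r24=11000 pc2: +4 =52
r25=11001 pc3: +8 =60
r26=11010 pc3: +8 =68
r27=11011 pc4: +16 =84
r28=11100 pc3: +8 =92
r29=11101 pc4: +16 =108
r30=11110 pc4: +16 =124
r31=11111 pc5: +32 =156
r32=100000 pc1: +2 =158
r33=100001 pc2: +4 =162
r34=100010 pc2: +4 =166
r35=100011 pc3: +8 =174
r36=100100 pc2: +4 =178
r37=100101 pc3: +8 =186
r38=100110 pc3: +8 =194
r39=100111 pc4: +16 =210
r40=101000 pc2: +4 =214
r41=101001 pc3: +8 =222
r42=101010 pc3: +8 =230
r43=101011 pc4: +16 =246
r44=101100 pc3: +8 =254
r45=101101 pc4: +16 =270
r46=101110 pc4: +16 =286
r47=101111 pc5: +32 =318
r48=110000 pc2: +4 =322
r49=110001 pc3: +8 =330
r50=110010 pc3: +8 =338
r51=110011 pc4: +16 =354
r52=110100 pc3: +8 =362
r53=110101 pc4: +16 =378
r54=110110 pc4: +16 =394
r55=110111 pc5: +32 =426
r56=111000 pc3: +8 =434
r57=111001 pc4: +16 =450
r58=111010 pc4: +16 =466
r59=111011 pc5: +32 =498
r60=111100 pc4: +16 =514
r61=111101 pc5: +32 =546
r62=111110 pc5: +32 =578
r63=111111 pc6: +64 =642
r64=1000000 pc1: +2 =644

Answer: 644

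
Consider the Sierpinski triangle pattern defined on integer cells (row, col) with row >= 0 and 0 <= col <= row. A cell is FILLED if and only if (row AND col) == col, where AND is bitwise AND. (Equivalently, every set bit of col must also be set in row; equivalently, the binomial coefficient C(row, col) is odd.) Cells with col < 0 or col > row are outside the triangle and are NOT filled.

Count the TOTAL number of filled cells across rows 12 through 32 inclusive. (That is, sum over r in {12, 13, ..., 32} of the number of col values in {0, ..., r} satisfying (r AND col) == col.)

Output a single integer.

Answer: 200

Derivation:
r12=1100 pc2: +4 =4
r13=1101 pc3: +8 =12
r14=1110 pc3: +8 =20
r15=1111 pc4: +16 =36
r16=10000 pc1: +2 =38
r17=10001 pc2: +4 =42
r18=10010 pc2: +4 =46
r19=10011 pc3: +8 =54
r20=10100 pc2: +4 =58
r21=10101 pc3: +8 =66
r22=10110 pc3: +8 =74
r23=10111 pc4: +16 =90
r24=11000 pc2: +4 =94
r25=11001 pc3: +8 =102
r26=11010 pc3: +8 =110
r27=11011 pc4: +16 =126
r28=11100 pc3: +8 =134
r29=11101 pc4: +16 =150
r30=11110 pc4: +16 =166
r31=11111 pc5: +32 =198
r32=100000 pc1: +2 =200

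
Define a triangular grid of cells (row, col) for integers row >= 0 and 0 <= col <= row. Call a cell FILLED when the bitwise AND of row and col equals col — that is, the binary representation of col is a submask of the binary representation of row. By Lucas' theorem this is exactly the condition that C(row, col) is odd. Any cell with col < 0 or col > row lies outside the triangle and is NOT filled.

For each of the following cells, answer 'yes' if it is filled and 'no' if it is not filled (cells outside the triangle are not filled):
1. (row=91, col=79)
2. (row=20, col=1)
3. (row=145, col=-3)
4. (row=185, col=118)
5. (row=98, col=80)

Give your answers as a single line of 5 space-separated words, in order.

Answer: no no no no no

Derivation:
(91,79): row=0b1011011, col=0b1001111, row AND col = 0b1001011 = 75; 75 != 79 -> empty
(20,1): row=0b10100, col=0b1, row AND col = 0b0 = 0; 0 != 1 -> empty
(145,-3): col outside [0, 145] -> not filled
(185,118): row=0b10111001, col=0b1110110, row AND col = 0b110000 = 48; 48 != 118 -> empty
(98,80): row=0b1100010, col=0b1010000, row AND col = 0b1000000 = 64; 64 != 80 -> empty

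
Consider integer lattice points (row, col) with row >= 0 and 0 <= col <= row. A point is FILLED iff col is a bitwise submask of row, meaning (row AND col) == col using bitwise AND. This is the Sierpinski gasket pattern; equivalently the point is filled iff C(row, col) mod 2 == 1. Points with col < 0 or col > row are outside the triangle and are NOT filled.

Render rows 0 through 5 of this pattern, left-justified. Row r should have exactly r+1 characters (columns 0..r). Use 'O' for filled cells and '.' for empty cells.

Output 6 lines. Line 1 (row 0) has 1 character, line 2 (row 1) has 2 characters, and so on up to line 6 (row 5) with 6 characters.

r0=0: O
r1=1: OO
r2=10: O.O
r3=11: OOOO
r4=100: O...O
r5=101: OO..OO

Answer: O
OO
O.O
OOOO
O...O
OO..OO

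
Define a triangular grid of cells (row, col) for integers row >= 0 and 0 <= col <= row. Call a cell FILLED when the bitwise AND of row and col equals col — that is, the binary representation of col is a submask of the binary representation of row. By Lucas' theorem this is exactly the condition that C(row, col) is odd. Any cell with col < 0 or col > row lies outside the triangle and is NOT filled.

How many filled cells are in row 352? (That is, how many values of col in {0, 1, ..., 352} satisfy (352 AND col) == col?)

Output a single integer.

Answer: 8

Derivation:
352 in binary = 101100000
popcount(352) = number of 1-bits in 101100000 = 3
A col c satisfies (352 AND c) == c iff every set bit of c is also set in 352; each of the 3 set bits of 352 can independently be on or off in c.
count = 2^3 = 8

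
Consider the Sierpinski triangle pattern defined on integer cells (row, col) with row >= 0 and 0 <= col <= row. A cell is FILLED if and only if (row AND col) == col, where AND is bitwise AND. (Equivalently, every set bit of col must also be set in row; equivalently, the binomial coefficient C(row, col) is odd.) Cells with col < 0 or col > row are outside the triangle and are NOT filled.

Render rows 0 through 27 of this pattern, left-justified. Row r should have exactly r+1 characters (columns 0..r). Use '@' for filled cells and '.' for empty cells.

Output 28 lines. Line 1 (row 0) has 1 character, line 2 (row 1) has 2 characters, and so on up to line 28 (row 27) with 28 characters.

r0=0: @
r1=1: @@
r2=10: @.@
r3=11: @@@@
r4=100: @...@
r5=101: @@..@@
r6=110: @.@.@.@
r7=111: @@@@@@@@
r8=1000: @.......@
r9=1001: @@......@@
r10=1010: @.@.....@.@
r11=1011: @@@@....@@@@
r12=1100: @...@...@...@
r13=1101: @@..@@..@@..@@
r14=1110: @.@.@.@.@.@.@.@
r15=1111: @@@@@@@@@@@@@@@@
r16=10000: @...............@
r17=10001: @@..............@@
r18=10010: @.@.............@.@
r19=10011: @@@@............@@@@
r20=10100: @...@...........@...@
r21=10101: @@..@@..........@@..@@
r22=10110: @.@.@.@.........@.@.@.@
r23=10111: @@@@@@@@........@@@@@@@@
r24=11000: @.......@.......@.......@
r25=11001: @@......@@......@@......@@
r26=11010: @.@.....@.@.....@.@.....@.@
r27=11011: @@@@....@@@@....@@@@....@@@@

Answer: @
@@
@.@
@@@@
@...@
@@..@@
@.@.@.@
@@@@@@@@
@.......@
@@......@@
@.@.....@.@
@@@@....@@@@
@...@...@...@
@@..@@..@@..@@
@.@.@.@.@.@.@.@
@@@@@@@@@@@@@@@@
@...............@
@@..............@@
@.@.............@.@
@@@@............@@@@
@...@...........@...@
@@..@@..........@@..@@
@.@.@.@.........@.@.@.@
@@@@@@@@........@@@@@@@@
@.......@.......@.......@
@@......@@......@@......@@
@.@.....@.@.....@.@.....@.@
@@@@....@@@@....@@@@....@@@@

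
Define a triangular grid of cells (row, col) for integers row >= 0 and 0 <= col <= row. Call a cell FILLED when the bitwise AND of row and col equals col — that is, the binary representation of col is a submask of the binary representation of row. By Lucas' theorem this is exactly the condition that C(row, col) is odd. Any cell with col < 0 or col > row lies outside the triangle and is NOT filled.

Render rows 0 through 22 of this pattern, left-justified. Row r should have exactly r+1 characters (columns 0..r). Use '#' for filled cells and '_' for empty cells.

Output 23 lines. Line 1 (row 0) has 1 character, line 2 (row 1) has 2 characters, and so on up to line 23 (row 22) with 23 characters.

r0=0: #
r1=1: ##
r2=10: #_#
r3=11: ####
r4=100: #___#
r5=101: ##__##
r6=110: #_#_#_#
r7=111: ########
r8=1000: #_______#
r9=1001: ##______##
r10=1010: #_#_____#_#
r11=1011: ####____####
r12=1100: #___#___#___#
r13=1101: ##__##__##__##
r14=1110: #_#_#_#_#_#_#_#
r15=1111: ################
r16=10000: #_______________#
r17=10001: ##______________##
r18=10010: #_#_____________#_#
r19=10011: ####____________####
r20=10100: #___#___________#___#
r21=10101: ##__##__________##__##
r22=10110: #_#_#_#_________#_#_#_#

Answer: #
##
#_#
####
#___#
##__##
#_#_#_#
########
#_______#
##______##
#_#_____#_#
####____####
#___#___#___#
##__##__##__##
#_#_#_#_#_#_#_#
################
#_______________#
##______________##
#_#_____________#_#
####____________####
#___#___________#___#
##__##__________##__##
#_#_#_#_________#_#_#_#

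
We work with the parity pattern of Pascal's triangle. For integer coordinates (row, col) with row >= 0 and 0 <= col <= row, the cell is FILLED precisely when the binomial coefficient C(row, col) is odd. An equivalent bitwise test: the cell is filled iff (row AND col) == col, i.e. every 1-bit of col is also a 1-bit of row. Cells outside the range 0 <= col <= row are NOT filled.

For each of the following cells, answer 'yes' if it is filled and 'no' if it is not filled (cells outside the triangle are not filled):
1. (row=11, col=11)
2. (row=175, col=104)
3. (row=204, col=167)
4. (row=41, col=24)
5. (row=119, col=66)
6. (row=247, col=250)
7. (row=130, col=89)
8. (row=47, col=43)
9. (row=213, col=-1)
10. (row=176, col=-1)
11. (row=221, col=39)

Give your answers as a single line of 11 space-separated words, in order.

Answer: yes no no no yes no no yes no no no

Derivation:
(11,11): row=0b1011, col=0b1011, row AND col = 0b1011 = 11; 11 == 11 -> filled
(175,104): row=0b10101111, col=0b1101000, row AND col = 0b101000 = 40; 40 != 104 -> empty
(204,167): row=0b11001100, col=0b10100111, row AND col = 0b10000100 = 132; 132 != 167 -> empty
(41,24): row=0b101001, col=0b11000, row AND col = 0b1000 = 8; 8 != 24 -> empty
(119,66): row=0b1110111, col=0b1000010, row AND col = 0b1000010 = 66; 66 == 66 -> filled
(247,250): col outside [0, 247] -> not filled
(130,89): row=0b10000010, col=0b1011001, row AND col = 0b0 = 0; 0 != 89 -> empty
(47,43): row=0b101111, col=0b101011, row AND col = 0b101011 = 43; 43 == 43 -> filled
(213,-1): col outside [0, 213] -> not filled
(176,-1): col outside [0, 176] -> not filled
(221,39): row=0b11011101, col=0b100111, row AND col = 0b101 = 5; 5 != 39 -> empty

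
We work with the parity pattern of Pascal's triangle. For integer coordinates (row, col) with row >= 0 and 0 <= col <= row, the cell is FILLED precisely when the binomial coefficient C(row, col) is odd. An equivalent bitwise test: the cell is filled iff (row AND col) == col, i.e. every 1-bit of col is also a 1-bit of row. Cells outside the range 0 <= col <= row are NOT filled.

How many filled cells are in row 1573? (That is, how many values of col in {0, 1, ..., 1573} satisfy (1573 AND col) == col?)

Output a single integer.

Answer: 32

Derivation:
1573 in binary = 11000100101
popcount(1573) = number of 1-bits in 11000100101 = 5
A col c satisfies (1573 AND c) == c iff every set bit of c is also set in 1573; each of the 5 set bits of 1573 can independently be on or off in c.
count = 2^5 = 32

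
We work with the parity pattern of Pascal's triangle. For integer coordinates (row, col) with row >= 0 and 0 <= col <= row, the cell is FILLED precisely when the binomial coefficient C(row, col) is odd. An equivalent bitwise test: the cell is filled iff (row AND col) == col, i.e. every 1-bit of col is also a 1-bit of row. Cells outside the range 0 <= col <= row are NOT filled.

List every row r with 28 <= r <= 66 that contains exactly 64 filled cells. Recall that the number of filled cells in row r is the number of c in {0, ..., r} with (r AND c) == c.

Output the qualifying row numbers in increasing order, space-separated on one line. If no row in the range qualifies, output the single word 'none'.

Answer: 63

Derivation:
Row r has 2^popcount(r) filled cells, so we need popcount(r) = log2(64) = 6.
Scan r = 28..66 and keep those with exactly 6 one-bits:
r=28=11100 popcount=3 -> skip
r=29=11101 popcount=4 -> skip
r=30=11110 popcount=4 -> skip
r=31=11111 popcount=5 -> skip
r=32=100000 popcount=1 -> skip
r=33=100001 popcount=2 -> skip
r=34=100010 popcount=2 -> skip
r=35=100011 popcount=3 -> skip
r=36=100100 popcount=2 -> skip
r=37=100101 popcount=3 -> skip
r=38=100110 popcount=3 -> skip
r=39=100111 popcount=4 -> skip
r=40=101000 popcount=2 -> skip
r=41=101001 popcount=3 -> skip
r=42=101010 popcount=3 -> skip
r=43=101011 popcount=4 -> skip
r=44=101100 popcount=3 -> skip
r=45=101101 popcount=4 -> skip
r=46=101110 popcount=4 -> skip
r=47=101111 popcount=5 -> skip
r=48=110000 popcount=2 -> skip
r=49=110001 popcount=3 -> skip
r=50=110010 popcount=3 -> skip
r=51=110011 popcount=4 -> skip
r=52=110100 popcount=3 -> skip
r=53=110101 popcount=4 -> skip
r=54=110110 popcount=4 -> skip
r=55=110111 popcount=5 -> skip
r=56=111000 popcount=3 -> skip
r=57=111001 popcount=4 -> skip
r=58=111010 popcount=4 -> skip
r=59=111011 popcount=5 -> skip
r=60=111100 popcount=4 -> skip
r=61=111101 popcount=5 -> skip
r=62=111110 popcount=5 -> skip
r=63=111111 popcount=6 -> KEEP
r=64=1000000 popcount=1 -> skip
r=65=1000001 popcount=2 -> skip
r=66=1000010 popcount=2 -> skip
Kept rows: 63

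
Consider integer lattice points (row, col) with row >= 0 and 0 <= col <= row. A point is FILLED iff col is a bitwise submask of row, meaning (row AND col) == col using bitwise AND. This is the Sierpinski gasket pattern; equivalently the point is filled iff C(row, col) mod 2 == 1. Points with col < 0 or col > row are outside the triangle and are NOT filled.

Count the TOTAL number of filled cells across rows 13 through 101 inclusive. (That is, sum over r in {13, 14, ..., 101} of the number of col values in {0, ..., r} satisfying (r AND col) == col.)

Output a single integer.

r13=1101 pc3: +8 =8
r14=1110 pc3: +8 =16
r15=1111 pc4: +16 =32
r16=10000 pc1: +2 =34
r17=10001 pc2: +4 =38
r18=10010 pc2: +4 =42
r19=10011 pc3: +8 =50
r20=10100 pc2: +4 =54
r21=10101 pc3: +8 =62
r22=10110 pc3: +8 =70
r23=10111 pc4: +16 =86
r24=11000 pc2: +4 =90
r25=11001 pc3: +8 =98
r26=11010 pc3: +8 =106
r27=11011 pc4: +16 =122
r28=11100 pc3: +8 =130
r29=11101 pc4: +16 =146
r30=11110 pc4: +16 =162
r31=11111 pc5: +32 =194
r32=100000 pc1: +2 =196
r33=100001 pc2: +4 =200
r34=100010 pc2: +4 =204
r35=100011 pc3: +8 =212
r36=100100 pc2: +4 =216
r37=100101 pc3: +8 =224
r38=100110 pc3: +8 =232
r39=100111 pc4: +16 =248
r40=101000 pc2: +4 =252
r41=101001 pc3: +8 =260
r42=101010 pc3: +8 =268
r43=101011 pc4: +16 =284
r44=101100 pc3: +8 =292
r45=101101 pc4: +16 =308
r46=101110 pc4: +16 =324
r47=101111 pc5: +32 =356
r48=110000 pc2: +4 =360
r49=110001 pc3: +8 =368
r50=110010 pc3: +8 =376
r51=110011 pc4: +16 =392
r52=110100 pc3: +8 =400
r53=110101 pc4: +16 =416
r54=110110 pc4: +16 =432
r55=110111 pc5: +32 =464
r56=111000 pc3: +8 =472
r57=111001 pc4: +16 =488
r58=111010 pc4: +16 =504
r59=111011 pc5: +32 =536
r60=111100 pc4: +16 =552
r61=111101 pc5: +32 =584
r62=111110 pc5: +32 =616
r63=111111 pc6: +64 =680
r64=1000000 pc1: +2 =682
r65=1000001 pc2: +4 =686
r66=1000010 pc2: +4 =690
r67=1000011 pc3: +8 =698
r68=1000100 pc2: +4 =702
r69=1000101 pc3: +8 =710
r70=1000110 pc3: +8 =718
r71=1000111 pc4: +16 =734
r72=1001000 pc2: +4 =738
r73=1001001 pc3: +8 =746
r74=1001010 pc3: +8 =754
r75=1001011 pc4: +16 =770
r76=1001100 pc3: +8 =778
r77=1001101 pc4: +16 =794
r78=1001110 pc4: +16 =810
r79=1001111 pc5: +32 =842
r80=1010000 pc2: +4 =846
r81=1010001 pc3: +8 =854
r82=1010010 pc3: +8 =862
r83=1010011 pc4: +16 =878
r84=1010100 pc3: +8 =886
r85=1010101 pc4: +16 =902
r86=1010110 pc4: +16 =918
r87=1010111 pc5: +32 =950
r88=1011000 pc3: +8 =958
r89=1011001 pc4: +16 =974
r90=1011010 pc4: +16 =990
r91=1011011 pc5: +32 =1022
r92=1011100 pc4: +16 =1038
r93=1011101 pc5: +32 =1070
r94=1011110 pc5: +32 =1102
r95=1011111 pc6: +64 =1166
r96=1100000 pc2: +4 =1170
r97=1100001 pc3: +8 =1178
r98=1100010 pc3: +8 =1186
r99=1100011 pc4: +16 =1202
r100=1100100 pc3: +8 =1210
r101=1100101 pc4: +16 =1226

Answer: 1226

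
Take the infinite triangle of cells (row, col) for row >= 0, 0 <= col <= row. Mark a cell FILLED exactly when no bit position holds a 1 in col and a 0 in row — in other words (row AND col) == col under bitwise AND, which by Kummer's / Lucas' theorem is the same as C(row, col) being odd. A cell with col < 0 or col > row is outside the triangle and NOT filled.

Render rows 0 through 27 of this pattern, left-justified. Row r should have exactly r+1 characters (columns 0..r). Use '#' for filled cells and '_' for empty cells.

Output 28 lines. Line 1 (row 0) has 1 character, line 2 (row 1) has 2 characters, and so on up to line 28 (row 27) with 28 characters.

Answer: #
##
#_#
####
#___#
##__##
#_#_#_#
########
#_______#
##______##
#_#_____#_#
####____####
#___#___#___#
##__##__##__##
#_#_#_#_#_#_#_#
################
#_______________#
##______________##
#_#_____________#_#
####____________####
#___#___________#___#
##__##__________##__##
#_#_#_#_________#_#_#_#
########________########
#_______#_______#_______#
##______##______##______##
#_#_____#_#_____#_#_____#_#
####____####____####____####

Derivation:
r0=0: #
r1=1: ##
r2=10: #_#
r3=11: ####
r4=100: #___#
r5=101: ##__##
r6=110: #_#_#_#
r7=111: ########
r8=1000: #_______#
r9=1001: ##______##
r10=1010: #_#_____#_#
r11=1011: ####____####
r12=1100: #___#___#___#
r13=1101: ##__##__##__##
r14=1110: #_#_#_#_#_#_#_#
r15=1111: ################
r16=10000: #_______________#
r17=10001: ##______________##
r18=10010: #_#_____________#_#
r19=10011: ####____________####
r20=10100: #___#___________#___#
r21=10101: ##__##__________##__##
r22=10110: #_#_#_#_________#_#_#_#
r23=10111: ########________########
r24=11000: #_______#_______#_______#
r25=11001: ##______##______##______##
r26=11010: #_#_____#_#_____#_#_____#_#
r27=11011: ####____####____####____####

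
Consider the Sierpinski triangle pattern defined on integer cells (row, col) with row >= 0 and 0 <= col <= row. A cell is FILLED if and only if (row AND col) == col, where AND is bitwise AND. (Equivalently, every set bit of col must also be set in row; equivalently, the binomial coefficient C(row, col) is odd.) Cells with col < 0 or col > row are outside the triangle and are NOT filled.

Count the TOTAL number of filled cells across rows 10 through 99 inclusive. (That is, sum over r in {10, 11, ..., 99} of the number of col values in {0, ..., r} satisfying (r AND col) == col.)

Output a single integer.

Answer: 1218

Derivation:
r10=1010 pc2: +4 =4
r11=1011 pc3: +8 =12
r12=1100 pc2: +4 =16
r13=1101 pc3: +8 =24
r14=1110 pc3: +8 =32
r15=1111 pc4: +16 =48
r16=10000 pc1: +2 =50
r17=10001 pc2: +4 =54
r18=10010 pc2: +4 =58
r19=10011 pc3: +8 =66
r20=10100 pc2: +4 =70
r21=10101 pc3: +8 =78
r22=10110 pc3: +8 =86
r23=10111 pc4: +16 =102
r24=11000 pc2: +4 =106
r25=11001 pc3: +8 =114
r26=11010 pc3: +8 =122
r27=11011 pc4: +16 =138
r28=11100 pc3: +8 =146
r29=11101 pc4: +16 =162
r30=11110 pc4: +16 =178
r31=11111 pc5: +32 =210
r32=100000 pc1: +2 =212
r33=100001 pc2: +4 =216
r34=100010 pc2: +4 =220
r35=100011 pc3: +8 =228
r36=100100 pc2: +4 =232
r37=100101 pc3: +8 =240
r38=100110 pc3: +8 =248
r39=100111 pc4: +16 =264
r40=101000 pc2: +4 =268
r41=101001 pc3: +8 =276
r42=101010 pc3: +8 =284
r43=101011 pc4: +16 =300
r44=101100 pc3: +8 =308
r45=101101 pc4: +16 =324
r46=101110 pc4: +16 =340
r47=101111 pc5: +32 =372
r48=110000 pc2: +4 =376
r49=110001 pc3: +8 =384
r50=110010 pc3: +8 =392
r51=110011 pc4: +16 =408
r52=110100 pc3: +8 =416
r53=110101 pc4: +16 =432
r54=110110 pc4: +16 =448
r55=110111 pc5: +32 =480
r56=111000 pc3: +8 =488
r57=111001 pc4: +16 =504
r58=111010 pc4: +16 =520
r59=111011 pc5: +32 =552
r60=111100 pc4: +16 =568
r61=111101 pc5: +32 =600
r62=111110 pc5: +32 =632
r63=111111 pc6: +64 =696
r64=1000000 pc1: +2 =698
r65=1000001 pc2: +4 =702
r66=1000010 pc2: +4 =706
r67=1000011 pc3: +8 =714
r68=1000100 pc2: +4 =718
r69=1000101 pc3: +8 =726
r70=1000110 pc3: +8 =734
r71=1000111 pc4: +16 =750
r72=1001000 pc2: +4 =754
r73=1001001 pc3: +8 =762
r74=1001010 pc3: +8 =770
r75=1001011 pc4: +16 =786
r76=1001100 pc3: +8 =794
r77=1001101 pc4: +16 =810
r78=1001110 pc4: +16 =826
r79=1001111 pc5: +32 =858
r80=1010000 pc2: +4 =862
r81=1010001 pc3: +8 =870
r82=1010010 pc3: +8 =878
r83=1010011 pc4: +16 =894
r84=1010100 pc3: +8 =902
r85=1010101 pc4: +16 =918
r86=1010110 pc4: +16 =934
r87=1010111 pc5: +32 =966
r88=1011000 pc3: +8 =974
r89=1011001 pc4: +16 =990
r90=1011010 pc4: +16 =1006
r91=1011011 pc5: +32 =1038
r92=1011100 pc4: +16 =1054
r93=1011101 pc5: +32 =1086
r94=1011110 pc5: +32 =1118
r95=1011111 pc6: +64 =1182
r96=1100000 pc2: +4 =1186
r97=1100001 pc3: +8 =1194
r98=1100010 pc3: +8 =1202
r99=1100011 pc4: +16 =1218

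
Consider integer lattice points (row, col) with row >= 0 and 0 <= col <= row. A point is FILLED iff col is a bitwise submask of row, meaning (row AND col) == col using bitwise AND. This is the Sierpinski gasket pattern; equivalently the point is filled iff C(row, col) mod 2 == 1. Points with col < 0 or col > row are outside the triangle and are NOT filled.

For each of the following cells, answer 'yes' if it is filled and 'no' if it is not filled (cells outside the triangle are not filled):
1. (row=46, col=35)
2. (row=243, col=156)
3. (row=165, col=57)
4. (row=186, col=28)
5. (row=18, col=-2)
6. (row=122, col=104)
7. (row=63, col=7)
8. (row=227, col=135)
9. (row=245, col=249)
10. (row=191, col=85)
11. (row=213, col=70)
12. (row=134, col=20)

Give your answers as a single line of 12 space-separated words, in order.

(46,35): row=0b101110, col=0b100011, row AND col = 0b100010 = 34; 34 != 35 -> empty
(243,156): row=0b11110011, col=0b10011100, row AND col = 0b10010000 = 144; 144 != 156 -> empty
(165,57): row=0b10100101, col=0b111001, row AND col = 0b100001 = 33; 33 != 57 -> empty
(186,28): row=0b10111010, col=0b11100, row AND col = 0b11000 = 24; 24 != 28 -> empty
(18,-2): col outside [0, 18] -> not filled
(122,104): row=0b1111010, col=0b1101000, row AND col = 0b1101000 = 104; 104 == 104 -> filled
(63,7): row=0b111111, col=0b111, row AND col = 0b111 = 7; 7 == 7 -> filled
(227,135): row=0b11100011, col=0b10000111, row AND col = 0b10000011 = 131; 131 != 135 -> empty
(245,249): col outside [0, 245] -> not filled
(191,85): row=0b10111111, col=0b1010101, row AND col = 0b10101 = 21; 21 != 85 -> empty
(213,70): row=0b11010101, col=0b1000110, row AND col = 0b1000100 = 68; 68 != 70 -> empty
(134,20): row=0b10000110, col=0b10100, row AND col = 0b100 = 4; 4 != 20 -> empty

Answer: no no no no no yes yes no no no no no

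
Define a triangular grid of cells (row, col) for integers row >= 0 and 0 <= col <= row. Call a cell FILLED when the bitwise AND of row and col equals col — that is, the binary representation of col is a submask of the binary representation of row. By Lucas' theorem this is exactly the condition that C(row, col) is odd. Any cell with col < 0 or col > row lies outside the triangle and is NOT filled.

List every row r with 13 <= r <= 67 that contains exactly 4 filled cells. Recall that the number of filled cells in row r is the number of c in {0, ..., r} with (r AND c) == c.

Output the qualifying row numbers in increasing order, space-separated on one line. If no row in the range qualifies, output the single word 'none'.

Answer: 17 18 20 24 33 34 36 40 48 65 66

Derivation:
Row r has 2^popcount(r) filled cells, so we need popcount(r) = log2(4) = 2.
Scan r = 13..67 and keep those with exactly 2 one-bits:
r=13=1101 popcount=3 -> skip
r=14=1110 popcount=3 -> skip
r=15=1111 popcount=4 -> skip
r=16=10000 popcount=1 -> skip
r=17=10001 popcount=2 -> KEEP
r=18=10010 popcount=2 -> KEEP
r=19=10011 popcount=3 -> skip
r=20=10100 popcount=2 -> KEEP
r=21=10101 popcount=3 -> skip
r=22=10110 popcount=3 -> skip
r=23=10111 popcount=4 -> skip
r=24=11000 popcount=2 -> KEEP
r=25=11001 popcount=3 -> skip
r=26=11010 popcount=3 -> skip
r=27=11011 popcount=4 -> skip
r=28=11100 popcount=3 -> skip
r=29=11101 popcount=4 -> skip
r=30=11110 popcount=4 -> skip
r=31=11111 popcount=5 -> skip
r=32=100000 popcount=1 -> skip
r=33=100001 popcount=2 -> KEEP
r=34=100010 popcount=2 -> KEEP
r=35=100011 popcount=3 -> skip
r=36=100100 popcount=2 -> KEEP
r=37=100101 popcount=3 -> skip
r=38=100110 popcount=3 -> skip
r=39=100111 popcount=4 -> skip
r=40=101000 popcount=2 -> KEEP
r=41=101001 popcount=3 -> skip
r=42=101010 popcount=3 -> skip
r=43=101011 popcount=4 -> skip
r=44=101100 popcount=3 -> skip
r=45=101101 popcount=4 -> skip
r=46=101110 popcount=4 -> skip
r=47=101111 popcount=5 -> skip
r=48=110000 popcount=2 -> KEEP
r=49=110001 popcount=3 -> skip
r=50=110010 popcount=3 -> skip
r=51=110011 popcount=4 -> skip
r=52=110100 popcount=3 -> skip
r=53=110101 popcount=4 -> skip
r=54=110110 popcount=4 -> skip
r=55=110111 popcount=5 -> skip
r=56=111000 popcount=3 -> skip
r=57=111001 popcount=4 -> skip
r=58=111010 popcount=4 -> skip
r=59=111011 popcount=5 -> skip
r=60=111100 popcount=4 -> skip
r=61=111101 popcount=5 -> skip
r=62=111110 popcount=5 -> skip
r=63=111111 popcount=6 -> skip
r=64=1000000 popcount=1 -> skip
r=65=1000001 popcount=2 -> KEEP
r=66=1000010 popcount=2 -> KEEP
r=67=1000011 popcount=3 -> skip
Kept rows: 17 18 20 24 33 34 36 40 48 65 66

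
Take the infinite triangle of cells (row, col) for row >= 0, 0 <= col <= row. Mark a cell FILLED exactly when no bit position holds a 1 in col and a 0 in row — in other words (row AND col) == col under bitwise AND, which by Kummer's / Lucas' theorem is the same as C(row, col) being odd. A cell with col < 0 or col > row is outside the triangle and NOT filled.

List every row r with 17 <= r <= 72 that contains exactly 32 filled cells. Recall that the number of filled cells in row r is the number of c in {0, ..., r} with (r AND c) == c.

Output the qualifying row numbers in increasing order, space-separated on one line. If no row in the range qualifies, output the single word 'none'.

Row r has 2^popcount(r) filled cells, so we need popcount(r) = log2(32) = 5.
Scan r = 17..72 and keep those with exactly 5 one-bits:
r=17=10001 popcount=2 -> skip
r=18=10010 popcount=2 -> skip
r=19=10011 popcount=3 -> skip
r=20=10100 popcount=2 -> skip
r=21=10101 popcount=3 -> skip
r=22=10110 popcount=3 -> skip
r=23=10111 popcount=4 -> skip
r=24=11000 popcount=2 -> skip
r=25=11001 popcount=3 -> skip
r=26=11010 popcount=3 -> skip
r=27=11011 popcount=4 -> skip
r=28=11100 popcount=3 -> skip
r=29=11101 popcount=4 -> skip
r=30=11110 popcount=4 -> skip
r=31=11111 popcount=5 -> KEEP
r=32=100000 popcount=1 -> skip
r=33=100001 popcount=2 -> skip
r=34=100010 popcount=2 -> skip
r=35=100011 popcount=3 -> skip
r=36=100100 popcount=2 -> skip
r=37=100101 popcount=3 -> skip
r=38=100110 popcount=3 -> skip
r=39=100111 popcount=4 -> skip
r=40=101000 popcount=2 -> skip
r=41=101001 popcount=3 -> skip
r=42=101010 popcount=3 -> skip
r=43=101011 popcount=4 -> skip
r=44=101100 popcount=3 -> skip
r=45=101101 popcount=4 -> skip
r=46=101110 popcount=4 -> skip
r=47=101111 popcount=5 -> KEEP
r=48=110000 popcount=2 -> skip
r=49=110001 popcount=3 -> skip
r=50=110010 popcount=3 -> skip
r=51=110011 popcount=4 -> skip
r=52=110100 popcount=3 -> skip
r=53=110101 popcount=4 -> skip
r=54=110110 popcount=4 -> skip
r=55=110111 popcount=5 -> KEEP
r=56=111000 popcount=3 -> skip
r=57=111001 popcount=4 -> skip
r=58=111010 popcount=4 -> skip
r=59=111011 popcount=5 -> KEEP
r=60=111100 popcount=4 -> skip
r=61=111101 popcount=5 -> KEEP
r=62=111110 popcount=5 -> KEEP
r=63=111111 popcount=6 -> skip
r=64=1000000 popcount=1 -> skip
r=65=1000001 popcount=2 -> skip
r=66=1000010 popcount=2 -> skip
r=67=1000011 popcount=3 -> skip
r=68=1000100 popcount=2 -> skip
r=69=1000101 popcount=3 -> skip
r=70=1000110 popcount=3 -> skip
r=71=1000111 popcount=4 -> skip
r=72=1001000 popcount=2 -> skip
Kept rows: 31 47 55 59 61 62

Answer: 31 47 55 59 61 62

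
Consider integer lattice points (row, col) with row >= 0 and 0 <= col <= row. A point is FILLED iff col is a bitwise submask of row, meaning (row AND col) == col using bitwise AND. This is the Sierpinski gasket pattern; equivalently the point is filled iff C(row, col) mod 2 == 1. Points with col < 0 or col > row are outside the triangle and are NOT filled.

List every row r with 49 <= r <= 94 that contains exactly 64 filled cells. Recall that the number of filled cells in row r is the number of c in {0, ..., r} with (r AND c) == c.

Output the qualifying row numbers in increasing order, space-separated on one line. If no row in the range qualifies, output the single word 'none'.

Row r has 2^popcount(r) filled cells, so we need popcount(r) = log2(64) = 6.
Scan r = 49..94 and keep those with exactly 6 one-bits:
r=49=110001 popcount=3 -> skip
r=50=110010 popcount=3 -> skip
r=51=110011 popcount=4 -> skip
r=52=110100 popcount=3 -> skip
r=53=110101 popcount=4 -> skip
r=54=110110 popcount=4 -> skip
r=55=110111 popcount=5 -> skip
r=56=111000 popcount=3 -> skip
r=57=111001 popcount=4 -> skip
r=58=111010 popcount=4 -> skip
r=59=111011 popcount=5 -> skip
r=60=111100 popcount=4 -> skip
r=61=111101 popcount=5 -> skip
r=62=111110 popcount=5 -> skip
r=63=111111 popcount=6 -> KEEP
r=64=1000000 popcount=1 -> skip
r=65=1000001 popcount=2 -> skip
r=66=1000010 popcount=2 -> skip
r=67=1000011 popcount=3 -> skip
r=68=1000100 popcount=2 -> skip
r=69=1000101 popcount=3 -> skip
r=70=1000110 popcount=3 -> skip
r=71=1000111 popcount=4 -> skip
r=72=1001000 popcount=2 -> skip
r=73=1001001 popcount=3 -> skip
r=74=1001010 popcount=3 -> skip
r=75=1001011 popcount=4 -> skip
r=76=1001100 popcount=3 -> skip
r=77=1001101 popcount=4 -> skip
r=78=1001110 popcount=4 -> skip
r=79=1001111 popcount=5 -> skip
r=80=1010000 popcount=2 -> skip
r=81=1010001 popcount=3 -> skip
r=82=1010010 popcount=3 -> skip
r=83=1010011 popcount=4 -> skip
r=84=1010100 popcount=3 -> skip
r=85=1010101 popcount=4 -> skip
r=86=1010110 popcount=4 -> skip
r=87=1010111 popcount=5 -> skip
r=88=1011000 popcount=3 -> skip
r=89=1011001 popcount=4 -> skip
r=90=1011010 popcount=4 -> skip
r=91=1011011 popcount=5 -> skip
r=92=1011100 popcount=4 -> skip
r=93=1011101 popcount=5 -> skip
r=94=1011110 popcount=5 -> skip
Kept rows: 63

Answer: 63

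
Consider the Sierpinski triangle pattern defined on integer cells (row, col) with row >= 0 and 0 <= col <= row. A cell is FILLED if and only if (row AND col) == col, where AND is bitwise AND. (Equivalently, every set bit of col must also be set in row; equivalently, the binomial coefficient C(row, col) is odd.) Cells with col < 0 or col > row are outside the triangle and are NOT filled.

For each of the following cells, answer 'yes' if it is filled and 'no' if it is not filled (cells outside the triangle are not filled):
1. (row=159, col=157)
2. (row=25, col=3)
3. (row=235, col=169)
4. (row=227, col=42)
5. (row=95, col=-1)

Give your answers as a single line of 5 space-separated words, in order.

(159,157): row=0b10011111, col=0b10011101, row AND col = 0b10011101 = 157; 157 == 157 -> filled
(25,3): row=0b11001, col=0b11, row AND col = 0b1 = 1; 1 != 3 -> empty
(235,169): row=0b11101011, col=0b10101001, row AND col = 0b10101001 = 169; 169 == 169 -> filled
(227,42): row=0b11100011, col=0b101010, row AND col = 0b100010 = 34; 34 != 42 -> empty
(95,-1): col outside [0, 95] -> not filled

Answer: yes no yes no no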